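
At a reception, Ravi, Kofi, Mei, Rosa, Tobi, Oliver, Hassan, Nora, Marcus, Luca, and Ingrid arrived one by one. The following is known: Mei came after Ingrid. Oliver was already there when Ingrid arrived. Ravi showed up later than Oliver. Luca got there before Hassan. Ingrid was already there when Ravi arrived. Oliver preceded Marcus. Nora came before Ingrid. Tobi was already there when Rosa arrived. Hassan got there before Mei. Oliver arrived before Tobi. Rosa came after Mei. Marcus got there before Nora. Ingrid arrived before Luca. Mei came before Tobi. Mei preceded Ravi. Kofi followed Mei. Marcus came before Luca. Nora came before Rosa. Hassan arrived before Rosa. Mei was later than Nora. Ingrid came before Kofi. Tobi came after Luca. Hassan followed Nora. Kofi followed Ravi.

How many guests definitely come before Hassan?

5

Directly stated before Hassan: Luca and Nora.
Ingrid reaches Hassan via Ingrid → Luca → Hassan.
Marcus reaches Hassan via Marcus → Luca → Hassan.
Oliver reaches Hassan via Oliver → Ingrid → Luca → Hassan.
No chain forces Kofi (or any of the others) ahead of Hassan.
That's Ingrid, Luca, Marcus, Nora, and Oliver — 5 in all.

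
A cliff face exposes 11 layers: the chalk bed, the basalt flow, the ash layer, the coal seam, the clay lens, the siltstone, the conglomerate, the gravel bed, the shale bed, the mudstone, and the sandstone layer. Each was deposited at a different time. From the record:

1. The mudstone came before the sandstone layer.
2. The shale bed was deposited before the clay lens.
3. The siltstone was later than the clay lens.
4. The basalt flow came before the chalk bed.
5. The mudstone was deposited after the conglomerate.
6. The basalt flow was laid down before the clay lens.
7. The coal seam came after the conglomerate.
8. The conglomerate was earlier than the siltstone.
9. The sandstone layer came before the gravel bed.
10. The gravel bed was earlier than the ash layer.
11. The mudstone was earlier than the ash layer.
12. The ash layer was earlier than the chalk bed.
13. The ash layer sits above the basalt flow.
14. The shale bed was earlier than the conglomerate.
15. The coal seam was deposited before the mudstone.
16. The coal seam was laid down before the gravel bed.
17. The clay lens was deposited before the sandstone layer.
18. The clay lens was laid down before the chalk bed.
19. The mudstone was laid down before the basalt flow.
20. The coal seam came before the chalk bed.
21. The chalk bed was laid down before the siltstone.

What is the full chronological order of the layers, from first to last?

The constraints fix every adjacent pair, so only one ordering works:
the shale bed → the conglomerate → the coal seam → the mudstone → the basalt flow → the clay lens → the sandstone layer → the gravel bed → the ash layer → the chalk bed → the siltstone.

the shale bed, the conglomerate, the coal seam, the mudstone, the basalt flow, the clay lens, the sandstone layer, the gravel bed, the ash layer, the chalk bed, the siltstone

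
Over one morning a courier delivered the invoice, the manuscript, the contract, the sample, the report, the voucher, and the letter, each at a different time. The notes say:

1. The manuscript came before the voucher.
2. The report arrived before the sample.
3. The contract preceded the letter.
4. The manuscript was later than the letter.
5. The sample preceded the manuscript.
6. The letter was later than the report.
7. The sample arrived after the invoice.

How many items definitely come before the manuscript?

5

Directly stated before the manuscript: the letter and the sample.
The contract reaches the manuscript via the contract → the letter → the manuscript.
The invoice reaches the manuscript via the invoice → the sample → the manuscript.
The report reaches the manuscript via the report → the sample → the manuscript.
That's the contract, the invoice, the letter, the report, and the sample — 5 in all.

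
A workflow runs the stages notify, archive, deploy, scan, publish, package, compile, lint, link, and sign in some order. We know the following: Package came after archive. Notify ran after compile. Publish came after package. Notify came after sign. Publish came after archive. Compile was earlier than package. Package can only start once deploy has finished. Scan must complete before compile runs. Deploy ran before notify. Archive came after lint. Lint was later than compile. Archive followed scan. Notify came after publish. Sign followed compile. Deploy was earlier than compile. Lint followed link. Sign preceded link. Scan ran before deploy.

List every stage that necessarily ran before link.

Directly stated before link: sign.
Compile reaches link via compile → sign → link.
Deploy reaches link via deploy → compile → sign → link.
Scan reaches link via scan → compile → sign → link.
No chain forces lint (or any of the others) ahead of link.

compile, deploy, scan, sign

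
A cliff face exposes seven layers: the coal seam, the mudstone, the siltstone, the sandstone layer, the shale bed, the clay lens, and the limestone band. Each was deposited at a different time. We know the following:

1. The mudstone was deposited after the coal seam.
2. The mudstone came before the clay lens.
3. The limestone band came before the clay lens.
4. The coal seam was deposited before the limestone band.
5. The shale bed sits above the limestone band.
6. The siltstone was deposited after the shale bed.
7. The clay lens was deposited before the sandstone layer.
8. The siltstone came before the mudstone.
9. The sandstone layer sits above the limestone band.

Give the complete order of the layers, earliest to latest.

the coal seam, the limestone band, the shale bed, the siltstone, the mudstone, the clay lens, the sandstone layer

The constraints fix every adjacent pair, so only one ordering works:
the coal seam → the limestone band → the shale bed → the siltstone → the mudstone → the clay lens → the sandstone layer.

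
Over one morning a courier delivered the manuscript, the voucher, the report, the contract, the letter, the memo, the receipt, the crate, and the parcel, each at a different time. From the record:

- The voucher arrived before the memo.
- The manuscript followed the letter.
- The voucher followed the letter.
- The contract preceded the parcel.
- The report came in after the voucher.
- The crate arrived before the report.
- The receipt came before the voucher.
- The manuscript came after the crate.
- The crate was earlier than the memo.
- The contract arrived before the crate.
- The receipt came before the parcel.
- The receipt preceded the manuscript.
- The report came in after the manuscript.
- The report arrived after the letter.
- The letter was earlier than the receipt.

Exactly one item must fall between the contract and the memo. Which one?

Tracing the constraints gives the contract → the crate → the memo, so the crate sits after the contract and before the memo.
No other item is forced both after the contract and before the memo.

the crate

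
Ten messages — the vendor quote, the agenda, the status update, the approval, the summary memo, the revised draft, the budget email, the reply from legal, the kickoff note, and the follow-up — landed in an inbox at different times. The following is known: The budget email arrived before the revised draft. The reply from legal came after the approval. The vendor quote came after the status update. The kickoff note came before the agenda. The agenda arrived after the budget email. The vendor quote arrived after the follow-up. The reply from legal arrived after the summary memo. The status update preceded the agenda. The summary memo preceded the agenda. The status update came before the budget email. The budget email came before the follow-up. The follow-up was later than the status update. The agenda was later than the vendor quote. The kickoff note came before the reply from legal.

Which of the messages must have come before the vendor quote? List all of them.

the budget email, the follow-up, the status update

Directly stated before the vendor quote: the follow-up and the status update.
The budget email reaches the vendor quote via the budget email → the follow-up → the vendor quote.
No chain forces the approval (or any of the others) ahead of the vendor quote.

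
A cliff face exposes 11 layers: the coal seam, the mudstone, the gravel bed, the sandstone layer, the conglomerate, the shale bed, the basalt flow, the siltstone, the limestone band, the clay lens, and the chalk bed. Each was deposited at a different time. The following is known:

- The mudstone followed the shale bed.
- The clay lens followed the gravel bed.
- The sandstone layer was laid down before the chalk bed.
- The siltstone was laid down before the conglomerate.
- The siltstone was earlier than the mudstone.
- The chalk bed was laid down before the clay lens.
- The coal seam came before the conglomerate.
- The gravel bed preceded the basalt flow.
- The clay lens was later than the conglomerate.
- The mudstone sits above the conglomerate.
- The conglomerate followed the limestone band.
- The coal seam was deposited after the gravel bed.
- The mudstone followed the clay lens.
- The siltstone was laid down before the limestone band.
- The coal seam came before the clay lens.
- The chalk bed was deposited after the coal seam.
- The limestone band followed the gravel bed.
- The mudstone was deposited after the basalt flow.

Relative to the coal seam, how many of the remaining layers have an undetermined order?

5

Forced before the coal seam: the gravel bed; forced after the coal seam: the chalk bed, the clay lens, the conglomerate, and the mudstone.
That leaves the basalt flow, the limestone band, the sandstone layer, the shale bed, and the siltstone with no forced order relative to the coal seam — 5.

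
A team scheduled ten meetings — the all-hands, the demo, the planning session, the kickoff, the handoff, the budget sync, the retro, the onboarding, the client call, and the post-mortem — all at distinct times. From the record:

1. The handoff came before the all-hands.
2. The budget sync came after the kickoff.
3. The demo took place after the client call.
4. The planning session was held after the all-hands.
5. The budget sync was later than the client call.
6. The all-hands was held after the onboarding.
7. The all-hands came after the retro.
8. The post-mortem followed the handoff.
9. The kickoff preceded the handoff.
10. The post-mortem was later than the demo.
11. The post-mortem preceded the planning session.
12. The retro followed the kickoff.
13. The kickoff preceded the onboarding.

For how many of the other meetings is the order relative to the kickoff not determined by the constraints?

Forced after the kickoff: the all-hands, the budget sync, the handoff, the onboarding, the planning session, the post-mortem, and the retro.
That leaves the client call and the demo with no forced order relative to the kickoff — 2.

2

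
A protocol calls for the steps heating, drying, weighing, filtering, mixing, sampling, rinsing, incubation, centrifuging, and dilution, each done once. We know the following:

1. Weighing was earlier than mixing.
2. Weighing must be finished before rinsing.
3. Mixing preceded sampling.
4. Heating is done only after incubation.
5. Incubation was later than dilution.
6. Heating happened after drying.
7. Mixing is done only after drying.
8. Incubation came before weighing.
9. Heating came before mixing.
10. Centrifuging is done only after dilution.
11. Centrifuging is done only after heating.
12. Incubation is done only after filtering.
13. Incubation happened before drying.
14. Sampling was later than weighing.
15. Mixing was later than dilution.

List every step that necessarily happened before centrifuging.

Directly stated before centrifuging: dilution and heating.
Drying reaches centrifuging via drying → heating → centrifuging.
Filtering reaches centrifuging via filtering → incubation → heating → centrifuging.
Incubation reaches centrifuging via incubation → heating → centrifuging.

dilution, drying, filtering, heating, incubation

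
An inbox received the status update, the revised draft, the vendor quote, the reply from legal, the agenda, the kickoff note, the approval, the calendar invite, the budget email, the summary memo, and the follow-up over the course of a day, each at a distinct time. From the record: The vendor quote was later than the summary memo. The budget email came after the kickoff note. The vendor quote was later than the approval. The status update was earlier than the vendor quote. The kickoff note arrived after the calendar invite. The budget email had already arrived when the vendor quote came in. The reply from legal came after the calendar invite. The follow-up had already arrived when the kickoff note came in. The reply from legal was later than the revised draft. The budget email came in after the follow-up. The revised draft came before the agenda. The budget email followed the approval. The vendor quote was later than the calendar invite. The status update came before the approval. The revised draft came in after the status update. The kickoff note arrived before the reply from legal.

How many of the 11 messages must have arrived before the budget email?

Directly stated before the budget email: the approval, the follow-up, and the kickoff note.
The calendar invite reaches the budget email via the calendar invite → the kickoff note → the budget email.
The status update reaches the budget email via the status update → the approval → the budget email.
No chain forces the revised draft (or any of the others) ahead of the budget email.
That's the approval, the calendar invite, the follow-up, the kickoff note, and the status update — 5 in all.

5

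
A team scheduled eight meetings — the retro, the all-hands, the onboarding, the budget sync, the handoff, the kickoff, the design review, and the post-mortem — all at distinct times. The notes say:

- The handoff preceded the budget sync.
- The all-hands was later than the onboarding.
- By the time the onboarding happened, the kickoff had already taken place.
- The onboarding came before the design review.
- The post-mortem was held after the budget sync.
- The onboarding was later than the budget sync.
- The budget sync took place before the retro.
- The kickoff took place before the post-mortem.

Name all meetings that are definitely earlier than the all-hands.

the budget sync, the handoff, the kickoff, the onboarding

Directly stated before the all-hands: the onboarding.
The budget sync reaches the all-hands via the budget sync → the onboarding → the all-hands.
The handoff reaches the all-hands via the handoff → the budget sync → the onboarding → the all-hands.
The kickoff reaches the all-hands via the kickoff → the onboarding → the all-hands.
No chain forces the design review (or any of the others) ahead of the all-hands.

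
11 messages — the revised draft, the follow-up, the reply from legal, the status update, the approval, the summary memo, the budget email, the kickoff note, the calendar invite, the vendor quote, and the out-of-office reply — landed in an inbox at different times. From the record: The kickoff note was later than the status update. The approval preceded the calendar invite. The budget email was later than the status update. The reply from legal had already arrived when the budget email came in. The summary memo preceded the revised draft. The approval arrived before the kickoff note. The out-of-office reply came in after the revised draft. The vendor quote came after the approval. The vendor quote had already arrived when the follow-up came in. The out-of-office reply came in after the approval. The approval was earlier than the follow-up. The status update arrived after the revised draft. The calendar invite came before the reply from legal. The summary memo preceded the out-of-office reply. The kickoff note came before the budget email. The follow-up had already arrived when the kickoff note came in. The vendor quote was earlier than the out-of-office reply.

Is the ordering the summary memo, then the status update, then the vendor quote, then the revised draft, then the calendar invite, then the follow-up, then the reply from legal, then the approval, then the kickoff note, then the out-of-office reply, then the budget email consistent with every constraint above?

The constraints require the approval before the follow-up, but in the proposed sequence the follow-up appears ahead of the approval. That one violation is enough.

no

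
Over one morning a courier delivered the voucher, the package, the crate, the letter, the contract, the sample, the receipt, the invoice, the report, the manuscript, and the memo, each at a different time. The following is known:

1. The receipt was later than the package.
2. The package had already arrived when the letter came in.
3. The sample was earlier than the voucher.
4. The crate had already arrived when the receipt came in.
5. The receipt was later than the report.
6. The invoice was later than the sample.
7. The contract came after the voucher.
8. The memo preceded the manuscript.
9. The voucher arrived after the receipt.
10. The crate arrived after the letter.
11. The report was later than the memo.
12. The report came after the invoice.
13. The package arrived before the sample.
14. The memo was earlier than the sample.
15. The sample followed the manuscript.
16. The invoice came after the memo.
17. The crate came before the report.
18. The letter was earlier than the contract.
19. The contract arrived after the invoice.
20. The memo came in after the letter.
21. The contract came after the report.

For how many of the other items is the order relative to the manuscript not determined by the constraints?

1

Forced before the manuscript: the letter, the memo, and the package; forced after the manuscript: the contract, the invoice, the receipt, the report, the sample, and the voucher.
That leaves the crate with no forced order relative to the manuscript — 1.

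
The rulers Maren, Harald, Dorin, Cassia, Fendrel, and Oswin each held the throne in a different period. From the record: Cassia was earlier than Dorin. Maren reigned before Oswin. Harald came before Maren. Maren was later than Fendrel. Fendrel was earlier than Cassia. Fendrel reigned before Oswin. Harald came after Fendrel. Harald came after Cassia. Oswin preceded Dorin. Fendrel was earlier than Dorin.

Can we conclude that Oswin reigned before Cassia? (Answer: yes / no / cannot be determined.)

Tracing the constraints gives Cassia → Harald → Maren → Oswin, so Cassia must come before Oswin.
That means Oswin cannot be before Cassia.

no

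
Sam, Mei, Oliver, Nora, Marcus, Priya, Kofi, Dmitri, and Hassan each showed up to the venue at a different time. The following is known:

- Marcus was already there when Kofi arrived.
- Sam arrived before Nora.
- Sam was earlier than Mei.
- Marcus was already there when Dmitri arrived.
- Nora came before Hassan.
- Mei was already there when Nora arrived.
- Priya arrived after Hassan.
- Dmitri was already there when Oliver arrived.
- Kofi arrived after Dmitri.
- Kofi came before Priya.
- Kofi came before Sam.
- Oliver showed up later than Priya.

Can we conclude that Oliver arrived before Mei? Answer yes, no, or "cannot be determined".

Tracing the constraints gives Mei → Nora → Hassan → Priya → Oliver, so Mei must come before Oliver.
That means Oliver cannot be before Mei.

no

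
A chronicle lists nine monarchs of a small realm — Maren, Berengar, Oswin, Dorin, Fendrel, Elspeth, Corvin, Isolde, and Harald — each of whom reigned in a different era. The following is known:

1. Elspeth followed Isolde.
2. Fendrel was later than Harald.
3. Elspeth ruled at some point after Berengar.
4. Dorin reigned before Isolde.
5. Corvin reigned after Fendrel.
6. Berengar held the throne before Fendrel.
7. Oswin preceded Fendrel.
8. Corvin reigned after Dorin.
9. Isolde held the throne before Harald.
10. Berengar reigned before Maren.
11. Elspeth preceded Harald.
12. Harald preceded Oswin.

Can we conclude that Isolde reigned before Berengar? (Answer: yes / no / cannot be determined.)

cannot be determined

No chain of stated constraints runs from Isolde to Berengar, and none runs from Berengar to Isolde either.
So the relative order of Isolde and Berengar is not fixed by the given facts.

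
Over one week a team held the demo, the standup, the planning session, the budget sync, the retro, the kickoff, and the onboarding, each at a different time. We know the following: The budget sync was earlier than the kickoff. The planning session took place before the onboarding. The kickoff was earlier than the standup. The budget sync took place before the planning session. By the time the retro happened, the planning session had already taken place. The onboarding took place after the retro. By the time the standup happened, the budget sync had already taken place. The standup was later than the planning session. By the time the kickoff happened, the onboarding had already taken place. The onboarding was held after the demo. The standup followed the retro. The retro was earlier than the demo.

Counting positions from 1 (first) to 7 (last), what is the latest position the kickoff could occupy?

6

The kickoff must come before the standup — 1 meeting forced after it.
Everything else can be placed before the kickoff in some valid order, so the kickoff can sit as late as position 7 − 1 = 6.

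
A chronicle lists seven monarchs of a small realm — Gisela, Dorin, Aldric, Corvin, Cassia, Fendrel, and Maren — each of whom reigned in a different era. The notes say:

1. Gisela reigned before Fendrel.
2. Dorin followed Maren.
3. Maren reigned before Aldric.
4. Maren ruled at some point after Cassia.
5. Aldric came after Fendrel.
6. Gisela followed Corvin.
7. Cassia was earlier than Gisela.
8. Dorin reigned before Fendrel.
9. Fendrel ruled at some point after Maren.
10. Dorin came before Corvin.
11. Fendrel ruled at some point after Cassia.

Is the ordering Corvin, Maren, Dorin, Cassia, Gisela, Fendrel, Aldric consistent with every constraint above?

no

The constraints require Dorin before Corvin, but in the proposed sequence Corvin appears ahead of Dorin. That one violation is enough.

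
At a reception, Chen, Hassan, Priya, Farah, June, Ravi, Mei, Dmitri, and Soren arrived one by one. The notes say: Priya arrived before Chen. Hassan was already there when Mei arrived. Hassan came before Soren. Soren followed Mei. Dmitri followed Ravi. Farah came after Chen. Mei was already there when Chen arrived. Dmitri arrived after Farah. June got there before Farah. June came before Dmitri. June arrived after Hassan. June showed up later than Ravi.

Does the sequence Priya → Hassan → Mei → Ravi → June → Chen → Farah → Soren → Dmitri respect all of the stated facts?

Check each stated constraint against the proposed order — e.g. Mei is ahead of Soren; Hassan is ahead of Soren. Every pair is in the required order; nothing is violated.

yes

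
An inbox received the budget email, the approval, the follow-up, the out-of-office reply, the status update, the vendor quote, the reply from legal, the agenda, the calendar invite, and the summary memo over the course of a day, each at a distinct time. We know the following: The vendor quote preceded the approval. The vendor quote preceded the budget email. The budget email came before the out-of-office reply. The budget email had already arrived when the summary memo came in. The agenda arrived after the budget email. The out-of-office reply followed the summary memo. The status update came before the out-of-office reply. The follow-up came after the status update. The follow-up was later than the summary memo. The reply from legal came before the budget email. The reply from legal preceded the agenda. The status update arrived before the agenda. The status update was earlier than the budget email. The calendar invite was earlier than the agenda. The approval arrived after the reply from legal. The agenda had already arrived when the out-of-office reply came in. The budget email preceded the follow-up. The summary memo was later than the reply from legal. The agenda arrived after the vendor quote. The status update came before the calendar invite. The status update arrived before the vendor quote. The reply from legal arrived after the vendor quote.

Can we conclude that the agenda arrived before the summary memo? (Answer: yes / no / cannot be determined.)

No chain of stated constraints runs from the agenda to the summary memo, and none runs from the summary memo to the agenda either.
So the relative order of the agenda and the summary memo is not fixed by the given facts.

cannot be determined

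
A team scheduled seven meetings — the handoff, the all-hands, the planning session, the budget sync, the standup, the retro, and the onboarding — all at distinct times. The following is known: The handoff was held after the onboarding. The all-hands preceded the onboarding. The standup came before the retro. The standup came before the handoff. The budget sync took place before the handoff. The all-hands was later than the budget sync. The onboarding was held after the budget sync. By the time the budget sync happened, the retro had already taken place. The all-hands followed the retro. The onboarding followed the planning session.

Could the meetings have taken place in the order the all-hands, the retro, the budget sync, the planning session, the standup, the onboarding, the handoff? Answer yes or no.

no

The constraints require the budget sync before the all-hands, but in the proposed sequence the all-hands appears ahead of the budget sync. That one violation is enough.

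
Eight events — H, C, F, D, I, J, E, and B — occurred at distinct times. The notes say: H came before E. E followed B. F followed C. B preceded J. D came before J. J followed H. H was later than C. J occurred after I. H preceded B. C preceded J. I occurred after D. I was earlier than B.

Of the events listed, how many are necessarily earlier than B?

Directly stated before B: H and I.
C reaches B via C → H → B.
D reaches B via D → I → B.
No chain forces F (or any of the others) ahead of B.
That's C, D, H, and I — 4 in all.

4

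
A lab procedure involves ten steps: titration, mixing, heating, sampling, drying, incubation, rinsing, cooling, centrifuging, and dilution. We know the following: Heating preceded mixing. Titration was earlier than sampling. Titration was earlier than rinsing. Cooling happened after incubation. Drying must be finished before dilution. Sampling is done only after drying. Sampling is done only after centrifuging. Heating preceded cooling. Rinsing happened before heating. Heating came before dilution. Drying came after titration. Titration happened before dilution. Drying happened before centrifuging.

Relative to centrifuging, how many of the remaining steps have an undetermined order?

6

Forced before centrifuging: drying and titration; forced after centrifuging: sampling.
That leaves cooling, dilution, heating, incubation, mixing, and rinsing with no forced order relative to centrifuging — 6.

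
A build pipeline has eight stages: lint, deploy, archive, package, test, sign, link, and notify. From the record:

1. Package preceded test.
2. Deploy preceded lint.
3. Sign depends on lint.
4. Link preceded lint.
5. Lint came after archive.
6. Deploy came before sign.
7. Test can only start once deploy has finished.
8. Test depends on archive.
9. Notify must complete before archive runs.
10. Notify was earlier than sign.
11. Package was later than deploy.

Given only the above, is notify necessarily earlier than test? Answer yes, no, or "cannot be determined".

Chain the constraints: notify → archive → test. Each link is directly stated, so notify comes before test.

yes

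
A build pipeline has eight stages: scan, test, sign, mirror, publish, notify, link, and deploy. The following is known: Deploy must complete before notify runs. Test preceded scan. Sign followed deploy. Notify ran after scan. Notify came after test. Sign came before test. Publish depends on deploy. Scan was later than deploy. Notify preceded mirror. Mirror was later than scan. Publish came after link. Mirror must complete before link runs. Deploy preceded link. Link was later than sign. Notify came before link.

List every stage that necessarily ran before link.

deploy, mirror, notify, scan, sign, test

Directly stated before link: deploy, mirror, notify, and sign.
Scan reaches link via scan → mirror → link.
Test reaches link via test → notify → link.
No chain forces publish ahead of link.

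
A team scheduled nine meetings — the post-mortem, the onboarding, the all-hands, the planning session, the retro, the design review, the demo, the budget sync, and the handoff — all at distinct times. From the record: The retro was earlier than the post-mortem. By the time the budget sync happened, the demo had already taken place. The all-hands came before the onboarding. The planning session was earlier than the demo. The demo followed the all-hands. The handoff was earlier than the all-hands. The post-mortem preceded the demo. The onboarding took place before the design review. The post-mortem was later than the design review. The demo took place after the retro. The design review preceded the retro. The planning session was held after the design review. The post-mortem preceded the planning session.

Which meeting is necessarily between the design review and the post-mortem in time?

Tracing the constraints gives the design review → the retro → the post-mortem, so the retro sits after the design review and before the post-mortem.
No other meeting is forced both after the design review and before the post-mortem.

the retro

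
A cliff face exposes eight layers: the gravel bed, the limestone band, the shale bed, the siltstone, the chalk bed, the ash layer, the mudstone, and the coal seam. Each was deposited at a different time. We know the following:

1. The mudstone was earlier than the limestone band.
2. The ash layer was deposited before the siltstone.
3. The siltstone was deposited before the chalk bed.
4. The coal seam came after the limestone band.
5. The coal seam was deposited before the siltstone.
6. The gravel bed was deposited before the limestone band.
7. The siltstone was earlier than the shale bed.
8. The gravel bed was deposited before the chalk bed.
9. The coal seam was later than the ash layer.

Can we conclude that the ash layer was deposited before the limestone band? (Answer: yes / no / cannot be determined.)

cannot be determined

No chain of stated constraints runs from the ash layer to the limestone band, and none runs from the limestone band to the ash layer either.
So the relative order of the ash layer and the limestone band is not fixed by the given facts.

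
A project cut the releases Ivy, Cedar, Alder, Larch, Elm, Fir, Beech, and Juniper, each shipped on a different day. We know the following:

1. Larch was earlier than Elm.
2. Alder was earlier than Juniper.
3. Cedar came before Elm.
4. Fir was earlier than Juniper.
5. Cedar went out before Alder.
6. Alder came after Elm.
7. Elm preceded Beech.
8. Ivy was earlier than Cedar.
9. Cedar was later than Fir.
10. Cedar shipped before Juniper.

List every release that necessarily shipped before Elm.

Directly stated before Elm: Cedar and Larch.
Fir reaches Elm via Fir → Cedar → Elm.
Ivy reaches Elm via Ivy → Cedar → Elm.

Cedar, Fir, Ivy, Larch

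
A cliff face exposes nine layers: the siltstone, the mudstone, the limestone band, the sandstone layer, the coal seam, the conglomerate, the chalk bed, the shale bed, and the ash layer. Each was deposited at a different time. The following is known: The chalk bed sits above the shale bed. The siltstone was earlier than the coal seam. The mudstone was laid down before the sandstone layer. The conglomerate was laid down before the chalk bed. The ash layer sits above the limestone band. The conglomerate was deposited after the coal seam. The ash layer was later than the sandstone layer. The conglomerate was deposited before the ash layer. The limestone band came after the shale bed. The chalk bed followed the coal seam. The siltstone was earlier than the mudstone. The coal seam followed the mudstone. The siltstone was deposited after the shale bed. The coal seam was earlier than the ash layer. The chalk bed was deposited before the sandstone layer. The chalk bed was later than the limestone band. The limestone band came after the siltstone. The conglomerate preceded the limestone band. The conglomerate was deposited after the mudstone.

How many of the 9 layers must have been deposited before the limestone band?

5

Directly stated before the limestone band: the conglomerate, the shale bed, and the siltstone.
The coal seam reaches the limestone band via the coal seam → the conglomerate → the limestone band.
The mudstone reaches the limestone band via the mudstone → the conglomerate → the limestone band.
That's the coal seam, the conglomerate, the mudstone, the shale bed, and the siltstone — 5 in all.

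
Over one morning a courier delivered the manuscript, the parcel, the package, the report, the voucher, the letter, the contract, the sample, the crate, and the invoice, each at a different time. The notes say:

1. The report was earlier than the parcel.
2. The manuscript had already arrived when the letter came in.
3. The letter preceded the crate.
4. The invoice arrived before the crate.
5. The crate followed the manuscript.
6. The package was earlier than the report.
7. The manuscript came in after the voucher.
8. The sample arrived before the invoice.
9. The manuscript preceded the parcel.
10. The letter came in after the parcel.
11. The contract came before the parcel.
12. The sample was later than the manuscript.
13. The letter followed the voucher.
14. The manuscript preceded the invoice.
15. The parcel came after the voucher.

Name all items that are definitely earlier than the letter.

the contract, the manuscript, the package, the parcel, the report, the voucher

Directly stated before the letter: the manuscript, the parcel, and the voucher.
The contract reaches the letter via the contract → the parcel → the letter.
The package reaches the letter via the package → the report → the parcel → the letter.
The report reaches the letter via the report → the parcel → the letter.
No chain forces the sample (or any of the others) ahead of the letter.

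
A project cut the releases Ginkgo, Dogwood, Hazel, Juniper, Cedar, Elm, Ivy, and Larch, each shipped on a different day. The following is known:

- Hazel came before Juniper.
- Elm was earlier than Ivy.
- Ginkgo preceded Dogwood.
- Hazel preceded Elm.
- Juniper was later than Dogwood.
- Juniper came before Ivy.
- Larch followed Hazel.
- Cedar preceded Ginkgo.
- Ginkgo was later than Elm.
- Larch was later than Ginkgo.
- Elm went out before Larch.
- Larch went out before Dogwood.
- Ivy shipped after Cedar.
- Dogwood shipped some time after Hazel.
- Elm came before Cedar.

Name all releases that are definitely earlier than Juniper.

Cedar, Dogwood, Elm, Ginkgo, Hazel, Larch

Directly stated before Juniper: Dogwood and Hazel.
Cedar reaches Juniper via Cedar → Ginkgo → Dogwood → Juniper.
Elm reaches Juniper via Elm → Larch → Dogwood → Juniper.
Ginkgo reaches Juniper via Ginkgo → Dogwood → Juniper.
Likewise Larch reaches Juniper by chaining the stated constraints.
No chain forces Ivy ahead of Juniper.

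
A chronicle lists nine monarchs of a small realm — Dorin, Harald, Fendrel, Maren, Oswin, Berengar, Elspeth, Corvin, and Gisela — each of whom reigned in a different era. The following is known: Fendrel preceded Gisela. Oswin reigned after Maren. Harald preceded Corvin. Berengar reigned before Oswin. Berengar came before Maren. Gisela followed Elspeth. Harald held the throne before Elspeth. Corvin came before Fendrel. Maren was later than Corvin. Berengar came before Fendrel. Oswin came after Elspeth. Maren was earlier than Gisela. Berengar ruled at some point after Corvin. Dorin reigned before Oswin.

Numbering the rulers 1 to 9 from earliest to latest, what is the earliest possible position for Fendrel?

Berengar, Corvin, and Harald must all come before Fendrel — 3 forced predecessors.
Nothing else is forced ahead of Fendrel, so their earliest slot is position 3 + 1 = 4.

4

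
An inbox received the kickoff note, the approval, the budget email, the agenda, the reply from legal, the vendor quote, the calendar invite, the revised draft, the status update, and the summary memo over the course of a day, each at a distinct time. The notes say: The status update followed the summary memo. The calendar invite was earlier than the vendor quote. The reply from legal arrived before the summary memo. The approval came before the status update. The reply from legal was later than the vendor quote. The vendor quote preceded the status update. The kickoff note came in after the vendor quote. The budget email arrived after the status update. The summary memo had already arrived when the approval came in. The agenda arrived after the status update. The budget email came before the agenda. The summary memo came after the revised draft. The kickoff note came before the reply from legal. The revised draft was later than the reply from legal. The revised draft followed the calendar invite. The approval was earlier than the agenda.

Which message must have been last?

the agenda

Every other message has a chain of constraints placing it before the agenda, so the agenda is last.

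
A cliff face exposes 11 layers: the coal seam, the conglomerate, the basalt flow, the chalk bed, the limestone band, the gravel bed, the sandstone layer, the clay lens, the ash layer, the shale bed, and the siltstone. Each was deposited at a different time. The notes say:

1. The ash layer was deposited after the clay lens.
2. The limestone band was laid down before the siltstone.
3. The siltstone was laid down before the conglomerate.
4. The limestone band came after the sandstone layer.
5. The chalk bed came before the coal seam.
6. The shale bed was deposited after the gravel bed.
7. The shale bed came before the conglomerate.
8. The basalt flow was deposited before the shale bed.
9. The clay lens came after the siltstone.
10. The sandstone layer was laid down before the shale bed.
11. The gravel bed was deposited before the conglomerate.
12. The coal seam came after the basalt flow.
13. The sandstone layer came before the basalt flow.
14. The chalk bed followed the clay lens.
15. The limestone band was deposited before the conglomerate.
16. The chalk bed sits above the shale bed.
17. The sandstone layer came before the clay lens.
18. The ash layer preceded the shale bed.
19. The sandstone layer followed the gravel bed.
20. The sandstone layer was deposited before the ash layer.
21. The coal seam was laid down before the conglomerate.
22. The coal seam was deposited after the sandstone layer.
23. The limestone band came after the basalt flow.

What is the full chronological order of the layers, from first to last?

the gravel bed, the sandstone layer, the basalt flow, the limestone band, the siltstone, the clay lens, the ash layer, the shale bed, the chalk bed, the coal seam, the conglomerate

The constraints fix every adjacent pair, so only one ordering works:
the gravel bed → the sandstone layer → the basalt flow → the limestone band → the siltstone → the clay lens → the ash layer → the shale bed → the chalk bed → the coal seam → the conglomerate.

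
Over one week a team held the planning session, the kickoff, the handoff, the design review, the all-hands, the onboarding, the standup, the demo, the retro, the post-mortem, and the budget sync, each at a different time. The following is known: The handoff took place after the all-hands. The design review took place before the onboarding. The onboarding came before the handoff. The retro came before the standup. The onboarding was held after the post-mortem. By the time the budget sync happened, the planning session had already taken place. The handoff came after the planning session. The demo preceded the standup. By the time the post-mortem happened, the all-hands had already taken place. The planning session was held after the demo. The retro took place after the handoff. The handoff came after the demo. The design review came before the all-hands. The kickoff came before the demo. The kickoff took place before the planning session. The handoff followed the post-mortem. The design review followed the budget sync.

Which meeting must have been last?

Every other meeting has a chain of constraints placing it before the standup, so the standup is last.

the standup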